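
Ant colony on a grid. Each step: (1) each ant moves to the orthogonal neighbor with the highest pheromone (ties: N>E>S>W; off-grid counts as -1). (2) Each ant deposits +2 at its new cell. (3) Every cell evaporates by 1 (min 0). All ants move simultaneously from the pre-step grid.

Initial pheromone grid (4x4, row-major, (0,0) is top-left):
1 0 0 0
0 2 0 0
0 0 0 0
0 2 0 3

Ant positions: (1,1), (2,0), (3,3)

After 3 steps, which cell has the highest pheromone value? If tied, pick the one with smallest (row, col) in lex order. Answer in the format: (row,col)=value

Answer: (0,1)=3

Derivation:
Step 1: ant0:(1,1)->N->(0,1) | ant1:(2,0)->N->(1,0) | ant2:(3,3)->N->(2,3)
  grid max=2 at (3,3)
Step 2: ant0:(0,1)->S->(1,1) | ant1:(1,0)->E->(1,1) | ant2:(2,3)->S->(3,3)
  grid max=4 at (1,1)
Step 3: ant0:(1,1)->N->(0,1) | ant1:(1,1)->N->(0,1) | ant2:(3,3)->N->(2,3)
  grid max=3 at (0,1)
Final grid:
  0 3 0 0
  0 3 0 0
  0 0 0 1
  0 0 0 2
Max pheromone 3 at (0,1)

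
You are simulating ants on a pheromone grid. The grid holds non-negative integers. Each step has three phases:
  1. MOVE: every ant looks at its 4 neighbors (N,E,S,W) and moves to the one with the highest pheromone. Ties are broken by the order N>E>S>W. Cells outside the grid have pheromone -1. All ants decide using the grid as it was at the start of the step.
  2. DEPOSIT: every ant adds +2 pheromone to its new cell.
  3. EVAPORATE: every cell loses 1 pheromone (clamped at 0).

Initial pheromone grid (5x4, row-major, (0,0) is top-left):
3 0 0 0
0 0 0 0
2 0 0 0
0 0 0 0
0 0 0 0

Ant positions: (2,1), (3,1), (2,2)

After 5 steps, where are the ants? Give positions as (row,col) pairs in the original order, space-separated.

Step 1: ant0:(2,1)->W->(2,0) | ant1:(3,1)->N->(2,1) | ant2:(2,2)->N->(1,2)
  grid max=3 at (2,0)
Step 2: ant0:(2,0)->E->(2,1) | ant1:(2,1)->W->(2,0) | ant2:(1,2)->N->(0,2)
  grid max=4 at (2,0)
Step 3: ant0:(2,1)->W->(2,0) | ant1:(2,0)->E->(2,1) | ant2:(0,2)->E->(0,3)
  grid max=5 at (2,0)
Step 4: ant0:(2,0)->E->(2,1) | ant1:(2,1)->W->(2,0) | ant2:(0,3)->S->(1,3)
  grid max=6 at (2,0)
Step 5: ant0:(2,1)->W->(2,0) | ant1:(2,0)->E->(2,1) | ant2:(1,3)->N->(0,3)
  grid max=7 at (2,0)

(2,0) (2,1) (0,3)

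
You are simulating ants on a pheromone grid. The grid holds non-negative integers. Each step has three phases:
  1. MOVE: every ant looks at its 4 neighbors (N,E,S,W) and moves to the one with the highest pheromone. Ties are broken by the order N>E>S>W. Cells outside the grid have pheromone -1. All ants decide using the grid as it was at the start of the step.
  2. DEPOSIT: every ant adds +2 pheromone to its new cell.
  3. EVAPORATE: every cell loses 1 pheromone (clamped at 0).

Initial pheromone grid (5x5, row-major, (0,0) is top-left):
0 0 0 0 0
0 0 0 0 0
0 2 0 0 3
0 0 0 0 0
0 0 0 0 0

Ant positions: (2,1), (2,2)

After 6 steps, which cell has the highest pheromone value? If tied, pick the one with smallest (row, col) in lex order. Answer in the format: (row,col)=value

Answer: (2,1)=8

Derivation:
Step 1: ant0:(2,1)->N->(1,1) | ant1:(2,2)->W->(2,1)
  grid max=3 at (2,1)
Step 2: ant0:(1,1)->S->(2,1) | ant1:(2,1)->N->(1,1)
  grid max=4 at (2,1)
Step 3: ant0:(2,1)->N->(1,1) | ant1:(1,1)->S->(2,1)
  grid max=5 at (2,1)
Step 4: ant0:(1,1)->S->(2,1) | ant1:(2,1)->N->(1,1)
  grid max=6 at (2,1)
Step 5: ant0:(2,1)->N->(1,1) | ant1:(1,1)->S->(2,1)
  grid max=7 at (2,1)
Step 6: ant0:(1,1)->S->(2,1) | ant1:(2,1)->N->(1,1)
  grid max=8 at (2,1)
Final grid:
  0 0 0 0 0
  0 6 0 0 0
  0 8 0 0 0
  0 0 0 0 0
  0 0 0 0 0
Max pheromone 8 at (2,1)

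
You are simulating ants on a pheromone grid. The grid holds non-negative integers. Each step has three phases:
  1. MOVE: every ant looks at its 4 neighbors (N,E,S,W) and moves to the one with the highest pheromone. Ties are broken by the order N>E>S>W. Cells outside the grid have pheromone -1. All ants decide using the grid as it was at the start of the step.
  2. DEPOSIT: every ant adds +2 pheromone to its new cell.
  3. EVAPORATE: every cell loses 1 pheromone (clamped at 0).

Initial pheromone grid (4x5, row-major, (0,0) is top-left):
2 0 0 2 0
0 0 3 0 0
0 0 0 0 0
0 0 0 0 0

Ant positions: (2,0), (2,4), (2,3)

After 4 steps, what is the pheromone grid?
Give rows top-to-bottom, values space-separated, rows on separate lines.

After step 1: ants at (1,0),(1,4),(1,3)
  1 0 0 1 0
  1 0 2 1 1
  0 0 0 0 0
  0 0 0 0 0
After step 2: ants at (0,0),(1,3),(1,2)
  2 0 0 0 0
  0 0 3 2 0
  0 0 0 0 0
  0 0 0 0 0
After step 3: ants at (0,1),(1,2),(1,3)
  1 1 0 0 0
  0 0 4 3 0
  0 0 0 0 0
  0 0 0 0 0
After step 4: ants at (0,0),(1,3),(1,2)
  2 0 0 0 0
  0 0 5 4 0
  0 0 0 0 0
  0 0 0 0 0

2 0 0 0 0
0 0 5 4 0
0 0 0 0 0
0 0 0 0 0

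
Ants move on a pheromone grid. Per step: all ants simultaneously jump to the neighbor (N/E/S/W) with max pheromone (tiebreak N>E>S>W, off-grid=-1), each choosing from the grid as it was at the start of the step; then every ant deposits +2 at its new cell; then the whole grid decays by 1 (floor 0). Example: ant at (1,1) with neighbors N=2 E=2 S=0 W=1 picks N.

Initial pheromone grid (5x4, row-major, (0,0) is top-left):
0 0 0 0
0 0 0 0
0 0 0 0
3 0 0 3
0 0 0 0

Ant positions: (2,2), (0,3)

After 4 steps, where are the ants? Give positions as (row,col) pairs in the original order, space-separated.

Step 1: ant0:(2,2)->N->(1,2) | ant1:(0,3)->S->(1,3)
  grid max=2 at (3,0)
Step 2: ant0:(1,2)->E->(1,3) | ant1:(1,3)->W->(1,2)
  grid max=2 at (1,2)
Step 3: ant0:(1,3)->W->(1,2) | ant1:(1,2)->E->(1,3)
  grid max=3 at (1,2)
Step 4: ant0:(1,2)->E->(1,3) | ant1:(1,3)->W->(1,2)
  grid max=4 at (1,2)

(1,3) (1,2)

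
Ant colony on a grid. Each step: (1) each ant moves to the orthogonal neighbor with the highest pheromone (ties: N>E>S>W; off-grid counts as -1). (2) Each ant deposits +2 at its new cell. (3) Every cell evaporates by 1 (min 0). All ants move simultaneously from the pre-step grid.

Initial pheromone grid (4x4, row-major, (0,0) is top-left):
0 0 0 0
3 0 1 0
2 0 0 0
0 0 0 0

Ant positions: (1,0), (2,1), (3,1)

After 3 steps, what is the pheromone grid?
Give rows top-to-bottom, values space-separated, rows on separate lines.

After step 1: ants at (2,0),(2,0),(2,1)
  0 0 0 0
  2 0 0 0
  5 1 0 0
  0 0 0 0
After step 2: ants at (1,0),(1,0),(2,0)
  0 0 0 0
  5 0 0 0
  6 0 0 0
  0 0 0 0
After step 3: ants at (2,0),(2,0),(1,0)
  0 0 0 0
  6 0 0 0
  9 0 0 0
  0 0 0 0

0 0 0 0
6 0 0 0
9 0 0 0
0 0 0 0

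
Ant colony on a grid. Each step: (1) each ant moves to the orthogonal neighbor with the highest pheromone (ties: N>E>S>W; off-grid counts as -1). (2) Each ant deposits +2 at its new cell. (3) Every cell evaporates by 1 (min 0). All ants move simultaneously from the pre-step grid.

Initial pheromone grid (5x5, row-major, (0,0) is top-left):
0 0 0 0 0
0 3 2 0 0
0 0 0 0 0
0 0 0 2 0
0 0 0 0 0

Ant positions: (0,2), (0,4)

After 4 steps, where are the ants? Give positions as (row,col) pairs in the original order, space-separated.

Step 1: ant0:(0,2)->S->(1,2) | ant1:(0,4)->S->(1,4)
  grid max=3 at (1,2)
Step 2: ant0:(1,2)->W->(1,1) | ant1:(1,4)->N->(0,4)
  grid max=3 at (1,1)
Step 3: ant0:(1,1)->E->(1,2) | ant1:(0,4)->S->(1,4)
  grid max=3 at (1,2)
Step 4: ant0:(1,2)->W->(1,1) | ant1:(1,4)->N->(0,4)
  grid max=3 at (1,1)

(1,1) (0,4)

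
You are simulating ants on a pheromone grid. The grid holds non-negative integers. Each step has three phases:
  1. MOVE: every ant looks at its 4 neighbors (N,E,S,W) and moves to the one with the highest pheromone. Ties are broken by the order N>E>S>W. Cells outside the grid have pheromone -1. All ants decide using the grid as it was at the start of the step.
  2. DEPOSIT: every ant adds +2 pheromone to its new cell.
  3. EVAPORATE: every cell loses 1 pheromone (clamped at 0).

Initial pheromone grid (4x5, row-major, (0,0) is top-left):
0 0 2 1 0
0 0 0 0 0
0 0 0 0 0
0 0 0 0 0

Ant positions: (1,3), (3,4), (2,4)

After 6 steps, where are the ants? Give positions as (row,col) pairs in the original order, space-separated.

Step 1: ant0:(1,3)->N->(0,3) | ant1:(3,4)->N->(2,4) | ant2:(2,4)->N->(1,4)
  grid max=2 at (0,3)
Step 2: ant0:(0,3)->W->(0,2) | ant1:(2,4)->N->(1,4) | ant2:(1,4)->S->(2,4)
  grid max=2 at (0,2)
Step 3: ant0:(0,2)->E->(0,3) | ant1:(1,4)->S->(2,4) | ant2:(2,4)->N->(1,4)
  grid max=3 at (1,4)
Step 4: ant0:(0,3)->W->(0,2) | ant1:(2,4)->N->(1,4) | ant2:(1,4)->S->(2,4)
  grid max=4 at (1,4)
Step 5: ant0:(0,2)->E->(0,3) | ant1:(1,4)->S->(2,4) | ant2:(2,4)->N->(1,4)
  grid max=5 at (1,4)
Step 6: ant0:(0,3)->W->(0,2) | ant1:(2,4)->N->(1,4) | ant2:(1,4)->S->(2,4)
  grid max=6 at (1,4)

(0,2) (1,4) (2,4)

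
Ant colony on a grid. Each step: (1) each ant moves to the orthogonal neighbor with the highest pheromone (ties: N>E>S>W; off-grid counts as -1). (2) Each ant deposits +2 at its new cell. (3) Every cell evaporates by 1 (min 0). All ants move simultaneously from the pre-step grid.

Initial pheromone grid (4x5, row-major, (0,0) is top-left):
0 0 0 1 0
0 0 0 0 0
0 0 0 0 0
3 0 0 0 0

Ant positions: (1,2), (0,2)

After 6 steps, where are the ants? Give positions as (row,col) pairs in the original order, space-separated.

Step 1: ant0:(1,2)->N->(0,2) | ant1:(0,2)->E->(0,3)
  grid max=2 at (0,3)
Step 2: ant0:(0,2)->E->(0,3) | ant1:(0,3)->W->(0,2)
  grid max=3 at (0,3)
Step 3: ant0:(0,3)->W->(0,2) | ant1:(0,2)->E->(0,3)
  grid max=4 at (0,3)
Step 4: ant0:(0,2)->E->(0,3) | ant1:(0,3)->W->(0,2)
  grid max=5 at (0,3)
Step 5: ant0:(0,3)->W->(0,2) | ant1:(0,2)->E->(0,3)
  grid max=6 at (0,3)
Step 6: ant0:(0,2)->E->(0,3) | ant1:(0,3)->W->(0,2)
  grid max=7 at (0,3)

(0,3) (0,2)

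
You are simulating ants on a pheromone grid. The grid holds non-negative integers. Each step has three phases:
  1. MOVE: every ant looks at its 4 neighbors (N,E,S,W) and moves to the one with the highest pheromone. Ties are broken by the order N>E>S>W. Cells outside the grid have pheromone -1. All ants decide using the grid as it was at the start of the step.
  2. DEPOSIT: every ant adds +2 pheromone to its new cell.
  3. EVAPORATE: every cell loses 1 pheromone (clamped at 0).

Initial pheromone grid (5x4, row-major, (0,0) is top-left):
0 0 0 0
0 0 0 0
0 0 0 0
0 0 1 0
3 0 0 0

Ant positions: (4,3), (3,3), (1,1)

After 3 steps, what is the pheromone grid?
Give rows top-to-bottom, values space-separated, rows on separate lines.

After step 1: ants at (3,3),(3,2),(0,1)
  0 1 0 0
  0 0 0 0
  0 0 0 0
  0 0 2 1
  2 0 0 0
After step 2: ants at (3,2),(3,3),(0,2)
  0 0 1 0
  0 0 0 0
  0 0 0 0
  0 0 3 2
  1 0 0 0
After step 3: ants at (3,3),(3,2),(0,3)
  0 0 0 1
  0 0 0 0
  0 0 0 0
  0 0 4 3
  0 0 0 0

0 0 0 1
0 0 0 0
0 0 0 0
0 0 4 3
0 0 0 0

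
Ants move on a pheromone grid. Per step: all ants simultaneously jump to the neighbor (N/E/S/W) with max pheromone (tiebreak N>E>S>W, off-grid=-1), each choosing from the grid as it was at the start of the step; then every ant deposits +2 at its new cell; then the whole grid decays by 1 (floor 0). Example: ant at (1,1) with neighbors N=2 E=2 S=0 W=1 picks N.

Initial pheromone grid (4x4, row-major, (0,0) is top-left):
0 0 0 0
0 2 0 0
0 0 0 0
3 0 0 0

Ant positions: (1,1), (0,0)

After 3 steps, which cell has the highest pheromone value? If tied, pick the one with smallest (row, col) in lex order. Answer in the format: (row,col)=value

Answer: (0,1)=5

Derivation:
Step 1: ant0:(1,1)->N->(0,1) | ant1:(0,0)->E->(0,1)
  grid max=3 at (0,1)
Step 2: ant0:(0,1)->S->(1,1) | ant1:(0,1)->S->(1,1)
  grid max=4 at (1,1)
Step 3: ant0:(1,1)->N->(0,1) | ant1:(1,1)->N->(0,1)
  grid max=5 at (0,1)
Final grid:
  0 5 0 0
  0 3 0 0
  0 0 0 0
  0 0 0 0
Max pheromone 5 at (0,1)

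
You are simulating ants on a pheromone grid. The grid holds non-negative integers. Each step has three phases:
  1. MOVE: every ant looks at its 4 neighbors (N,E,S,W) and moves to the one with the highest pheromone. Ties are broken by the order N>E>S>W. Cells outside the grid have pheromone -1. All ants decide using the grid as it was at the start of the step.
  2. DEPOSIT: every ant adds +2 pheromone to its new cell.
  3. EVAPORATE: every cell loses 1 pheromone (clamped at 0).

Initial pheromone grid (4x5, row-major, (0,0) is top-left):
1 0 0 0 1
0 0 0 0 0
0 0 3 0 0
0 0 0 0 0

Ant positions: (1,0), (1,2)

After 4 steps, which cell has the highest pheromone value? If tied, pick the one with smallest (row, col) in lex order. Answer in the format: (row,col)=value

Answer: (2,2)=3

Derivation:
Step 1: ant0:(1,0)->N->(0,0) | ant1:(1,2)->S->(2,2)
  grid max=4 at (2,2)
Step 2: ant0:(0,0)->E->(0,1) | ant1:(2,2)->N->(1,2)
  grid max=3 at (2,2)
Step 3: ant0:(0,1)->W->(0,0) | ant1:(1,2)->S->(2,2)
  grid max=4 at (2,2)
Step 4: ant0:(0,0)->E->(0,1) | ant1:(2,2)->N->(1,2)
  grid max=3 at (2,2)
Final grid:
  1 1 0 0 0
  0 0 1 0 0
  0 0 3 0 0
  0 0 0 0 0
Max pheromone 3 at (2,2)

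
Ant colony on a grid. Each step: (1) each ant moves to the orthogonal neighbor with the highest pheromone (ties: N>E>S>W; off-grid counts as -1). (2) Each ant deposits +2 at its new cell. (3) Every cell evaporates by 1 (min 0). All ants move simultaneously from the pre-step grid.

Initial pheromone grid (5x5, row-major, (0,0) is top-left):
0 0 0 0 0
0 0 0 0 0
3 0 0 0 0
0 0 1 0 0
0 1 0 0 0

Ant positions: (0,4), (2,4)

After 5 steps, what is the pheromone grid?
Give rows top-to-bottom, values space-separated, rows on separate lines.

After step 1: ants at (1,4),(1,4)
  0 0 0 0 0
  0 0 0 0 3
  2 0 0 0 0
  0 0 0 0 0
  0 0 0 0 0
After step 2: ants at (0,4),(0,4)
  0 0 0 0 3
  0 0 0 0 2
  1 0 0 0 0
  0 0 0 0 0
  0 0 0 0 0
After step 3: ants at (1,4),(1,4)
  0 0 0 0 2
  0 0 0 0 5
  0 0 0 0 0
  0 0 0 0 0
  0 0 0 0 0
After step 4: ants at (0,4),(0,4)
  0 0 0 0 5
  0 0 0 0 4
  0 0 0 0 0
  0 0 0 0 0
  0 0 0 0 0
After step 5: ants at (1,4),(1,4)
  0 0 0 0 4
  0 0 0 0 7
  0 0 0 0 0
  0 0 0 0 0
  0 0 0 0 0

0 0 0 0 4
0 0 0 0 7
0 0 0 0 0
0 0 0 0 0
0 0 0 0 0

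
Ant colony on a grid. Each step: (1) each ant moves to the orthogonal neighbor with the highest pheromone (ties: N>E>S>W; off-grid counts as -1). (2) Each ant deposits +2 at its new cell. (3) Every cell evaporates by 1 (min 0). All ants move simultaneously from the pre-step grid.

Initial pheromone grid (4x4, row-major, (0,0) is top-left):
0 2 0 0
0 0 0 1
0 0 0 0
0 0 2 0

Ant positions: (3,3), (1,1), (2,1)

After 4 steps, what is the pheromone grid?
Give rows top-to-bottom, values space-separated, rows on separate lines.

After step 1: ants at (3,2),(0,1),(1,1)
  0 3 0 0
  0 1 0 0
  0 0 0 0
  0 0 3 0
After step 2: ants at (2,2),(1,1),(0,1)
  0 4 0 0
  0 2 0 0
  0 0 1 0
  0 0 2 0
After step 3: ants at (3,2),(0,1),(1,1)
  0 5 0 0
  0 3 0 0
  0 0 0 0
  0 0 3 0
After step 4: ants at (2,2),(1,1),(0,1)
  0 6 0 0
  0 4 0 0
  0 0 1 0
  0 0 2 0

0 6 0 0
0 4 0 0
0 0 1 0
0 0 2 0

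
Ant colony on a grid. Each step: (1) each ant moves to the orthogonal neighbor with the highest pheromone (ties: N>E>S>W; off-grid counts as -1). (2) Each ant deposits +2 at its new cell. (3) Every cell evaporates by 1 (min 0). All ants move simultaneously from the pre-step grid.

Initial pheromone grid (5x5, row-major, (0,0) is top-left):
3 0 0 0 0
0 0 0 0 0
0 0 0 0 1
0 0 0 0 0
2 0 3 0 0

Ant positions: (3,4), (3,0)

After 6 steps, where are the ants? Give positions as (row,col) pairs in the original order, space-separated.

Step 1: ant0:(3,4)->N->(2,4) | ant1:(3,0)->S->(4,0)
  grid max=3 at (4,0)
Step 2: ant0:(2,4)->N->(1,4) | ant1:(4,0)->N->(3,0)
  grid max=2 at (4,0)
Step 3: ant0:(1,4)->S->(2,4) | ant1:(3,0)->S->(4,0)
  grid max=3 at (4,0)
Step 4: ant0:(2,4)->N->(1,4) | ant1:(4,0)->N->(3,0)
  grid max=2 at (4,0)
Step 5: ant0:(1,4)->S->(2,4) | ant1:(3,0)->S->(4,0)
  grid max=3 at (4,0)
Step 6: ant0:(2,4)->N->(1,4) | ant1:(4,0)->N->(3,0)
  grid max=2 at (4,0)

(1,4) (3,0)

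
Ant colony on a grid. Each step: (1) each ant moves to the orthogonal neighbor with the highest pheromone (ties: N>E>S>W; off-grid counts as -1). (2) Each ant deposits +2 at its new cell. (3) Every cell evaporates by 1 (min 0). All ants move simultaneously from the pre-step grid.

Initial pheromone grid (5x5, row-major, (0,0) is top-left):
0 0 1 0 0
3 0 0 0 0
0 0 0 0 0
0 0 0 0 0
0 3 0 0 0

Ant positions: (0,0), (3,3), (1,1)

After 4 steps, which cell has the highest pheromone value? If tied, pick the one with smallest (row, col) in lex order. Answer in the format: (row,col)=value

Answer: (1,0)=7

Derivation:
Step 1: ant0:(0,0)->S->(1,0) | ant1:(3,3)->N->(2,3) | ant2:(1,1)->W->(1,0)
  grid max=6 at (1,0)
Step 2: ant0:(1,0)->N->(0,0) | ant1:(2,3)->N->(1,3) | ant2:(1,0)->N->(0,0)
  grid max=5 at (1,0)
Step 3: ant0:(0,0)->S->(1,0) | ant1:(1,3)->N->(0,3) | ant2:(0,0)->S->(1,0)
  grid max=8 at (1,0)
Step 4: ant0:(1,0)->N->(0,0) | ant1:(0,3)->E->(0,4) | ant2:(1,0)->N->(0,0)
  grid max=7 at (1,0)
Final grid:
  5 0 0 0 1
  7 0 0 0 0
  0 0 0 0 0
  0 0 0 0 0
  0 0 0 0 0
Max pheromone 7 at (1,0)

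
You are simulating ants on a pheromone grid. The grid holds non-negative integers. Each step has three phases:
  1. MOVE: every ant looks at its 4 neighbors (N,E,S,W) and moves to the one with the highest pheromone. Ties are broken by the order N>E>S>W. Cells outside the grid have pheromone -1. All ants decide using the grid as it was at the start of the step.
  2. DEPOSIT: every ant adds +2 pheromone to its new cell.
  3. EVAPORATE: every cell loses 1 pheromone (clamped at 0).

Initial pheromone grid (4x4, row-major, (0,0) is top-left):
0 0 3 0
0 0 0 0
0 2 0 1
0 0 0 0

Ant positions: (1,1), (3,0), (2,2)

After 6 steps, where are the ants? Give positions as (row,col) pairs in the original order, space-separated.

Step 1: ant0:(1,1)->S->(2,1) | ant1:(3,0)->N->(2,0) | ant2:(2,2)->W->(2,1)
  grid max=5 at (2,1)
Step 2: ant0:(2,1)->W->(2,0) | ant1:(2,0)->E->(2,1) | ant2:(2,1)->W->(2,0)
  grid max=6 at (2,1)
Step 3: ant0:(2,0)->E->(2,1) | ant1:(2,1)->W->(2,0) | ant2:(2,0)->E->(2,1)
  grid max=9 at (2,1)
Step 4: ant0:(2,1)->W->(2,0) | ant1:(2,0)->E->(2,1) | ant2:(2,1)->W->(2,0)
  grid max=10 at (2,1)
Step 5: ant0:(2,0)->E->(2,1) | ant1:(2,1)->W->(2,0) | ant2:(2,0)->E->(2,1)
  grid max=13 at (2,1)
Step 6: ant0:(2,1)->W->(2,0) | ant1:(2,0)->E->(2,1) | ant2:(2,1)->W->(2,0)
  grid max=14 at (2,1)

(2,0) (2,1) (2,0)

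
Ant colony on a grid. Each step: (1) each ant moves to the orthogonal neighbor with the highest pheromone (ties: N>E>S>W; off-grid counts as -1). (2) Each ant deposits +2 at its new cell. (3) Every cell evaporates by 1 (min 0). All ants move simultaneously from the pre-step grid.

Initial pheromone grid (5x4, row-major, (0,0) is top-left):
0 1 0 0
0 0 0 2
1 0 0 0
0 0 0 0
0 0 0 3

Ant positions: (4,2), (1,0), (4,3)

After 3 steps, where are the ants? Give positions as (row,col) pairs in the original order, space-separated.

Step 1: ant0:(4,2)->E->(4,3) | ant1:(1,0)->S->(2,0) | ant2:(4,3)->N->(3,3)
  grid max=4 at (4,3)
Step 2: ant0:(4,3)->N->(3,3) | ant1:(2,0)->N->(1,0) | ant2:(3,3)->S->(4,3)
  grid max=5 at (4,3)
Step 3: ant0:(3,3)->S->(4,3) | ant1:(1,0)->S->(2,0) | ant2:(4,3)->N->(3,3)
  grid max=6 at (4,3)

(4,3) (2,0) (3,3)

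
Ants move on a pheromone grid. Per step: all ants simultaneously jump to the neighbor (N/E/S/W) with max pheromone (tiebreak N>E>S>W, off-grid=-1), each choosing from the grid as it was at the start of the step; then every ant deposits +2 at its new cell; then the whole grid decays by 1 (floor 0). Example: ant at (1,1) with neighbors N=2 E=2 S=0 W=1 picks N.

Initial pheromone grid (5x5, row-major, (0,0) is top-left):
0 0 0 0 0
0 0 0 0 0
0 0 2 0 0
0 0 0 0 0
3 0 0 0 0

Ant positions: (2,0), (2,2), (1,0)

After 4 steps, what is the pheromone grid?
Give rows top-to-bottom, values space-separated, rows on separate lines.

After step 1: ants at (1,0),(1,2),(0,0)
  1 0 0 0 0
  1 0 1 0 0
  0 0 1 0 0
  0 0 0 0 0
  2 0 0 0 0
After step 2: ants at (0,0),(2,2),(1,0)
  2 0 0 0 0
  2 0 0 0 0
  0 0 2 0 0
  0 0 0 0 0
  1 0 0 0 0
After step 3: ants at (1,0),(1,2),(0,0)
  3 0 0 0 0
  3 0 1 0 0
  0 0 1 0 0
  0 0 0 0 0
  0 0 0 0 0
After step 4: ants at (0,0),(2,2),(1,0)
  4 0 0 0 0
  4 0 0 0 0
  0 0 2 0 0
  0 0 0 0 0
  0 0 0 0 0

4 0 0 0 0
4 0 0 0 0
0 0 2 0 0
0 0 0 0 0
0 0 0 0 0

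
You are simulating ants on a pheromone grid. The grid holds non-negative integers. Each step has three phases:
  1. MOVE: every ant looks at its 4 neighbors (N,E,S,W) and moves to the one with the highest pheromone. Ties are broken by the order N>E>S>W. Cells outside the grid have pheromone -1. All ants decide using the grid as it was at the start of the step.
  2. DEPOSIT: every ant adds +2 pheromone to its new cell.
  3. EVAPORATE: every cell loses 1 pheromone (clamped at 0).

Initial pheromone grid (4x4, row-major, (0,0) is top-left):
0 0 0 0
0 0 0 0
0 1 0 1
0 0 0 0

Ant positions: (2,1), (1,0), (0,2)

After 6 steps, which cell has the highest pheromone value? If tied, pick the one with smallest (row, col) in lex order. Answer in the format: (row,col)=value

Step 1: ant0:(2,1)->N->(1,1) | ant1:(1,0)->N->(0,0) | ant2:(0,2)->E->(0,3)
  grid max=1 at (0,0)
Step 2: ant0:(1,1)->N->(0,1) | ant1:(0,0)->E->(0,1) | ant2:(0,3)->S->(1,3)
  grid max=3 at (0,1)
Step 3: ant0:(0,1)->E->(0,2) | ant1:(0,1)->E->(0,2) | ant2:(1,3)->N->(0,3)
  grid max=3 at (0,2)
Step 4: ant0:(0,2)->W->(0,1) | ant1:(0,2)->W->(0,1) | ant2:(0,3)->W->(0,2)
  grid max=5 at (0,1)
Step 5: ant0:(0,1)->E->(0,2) | ant1:(0,1)->E->(0,2) | ant2:(0,2)->W->(0,1)
  grid max=7 at (0,2)
Step 6: ant0:(0,2)->W->(0,1) | ant1:(0,2)->W->(0,1) | ant2:(0,1)->E->(0,2)
  grid max=9 at (0,1)
Final grid:
  0 9 8 0
  0 0 0 0
  0 0 0 0
  0 0 0 0
Max pheromone 9 at (0,1)

Answer: (0,1)=9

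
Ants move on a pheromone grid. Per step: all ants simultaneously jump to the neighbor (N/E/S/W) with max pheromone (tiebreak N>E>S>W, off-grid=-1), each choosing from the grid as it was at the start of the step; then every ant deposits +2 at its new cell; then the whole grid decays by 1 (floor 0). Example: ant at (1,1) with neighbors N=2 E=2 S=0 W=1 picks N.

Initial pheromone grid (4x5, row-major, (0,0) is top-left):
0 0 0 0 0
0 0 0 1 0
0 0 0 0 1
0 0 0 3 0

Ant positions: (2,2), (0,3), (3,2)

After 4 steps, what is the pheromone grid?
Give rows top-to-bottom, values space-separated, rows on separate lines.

After step 1: ants at (1,2),(1,3),(3,3)
  0 0 0 0 0
  0 0 1 2 0
  0 0 0 0 0
  0 0 0 4 0
After step 2: ants at (1,3),(1,2),(2,3)
  0 0 0 0 0
  0 0 2 3 0
  0 0 0 1 0
  0 0 0 3 0
After step 3: ants at (1,2),(1,3),(1,3)
  0 0 0 0 0
  0 0 3 6 0
  0 0 0 0 0
  0 0 0 2 0
After step 4: ants at (1,3),(1,2),(1,2)
  0 0 0 0 0
  0 0 6 7 0
  0 0 0 0 0
  0 0 0 1 0

0 0 0 0 0
0 0 6 7 0
0 0 0 0 0
0 0 0 1 0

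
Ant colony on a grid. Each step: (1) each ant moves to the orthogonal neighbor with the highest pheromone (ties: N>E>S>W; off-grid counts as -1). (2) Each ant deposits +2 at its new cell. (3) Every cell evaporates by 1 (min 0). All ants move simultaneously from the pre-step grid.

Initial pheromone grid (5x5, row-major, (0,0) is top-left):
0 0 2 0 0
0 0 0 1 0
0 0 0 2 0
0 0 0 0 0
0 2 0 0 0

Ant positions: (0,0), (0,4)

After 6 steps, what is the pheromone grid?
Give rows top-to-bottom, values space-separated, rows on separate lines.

After step 1: ants at (0,1),(1,4)
  0 1 1 0 0
  0 0 0 0 1
  0 0 0 1 0
  0 0 0 0 0
  0 1 0 0 0
After step 2: ants at (0,2),(0,4)
  0 0 2 0 1
  0 0 0 0 0
  0 0 0 0 0
  0 0 0 0 0
  0 0 0 0 0
After step 3: ants at (0,3),(1,4)
  0 0 1 1 0
  0 0 0 0 1
  0 0 0 0 0
  0 0 0 0 0
  0 0 0 0 0
After step 4: ants at (0,2),(0,4)
  0 0 2 0 1
  0 0 0 0 0
  0 0 0 0 0
  0 0 0 0 0
  0 0 0 0 0
After step 5: ants at (0,3),(1,4)
  0 0 1 1 0
  0 0 0 0 1
  0 0 0 0 0
  0 0 0 0 0
  0 0 0 0 0
After step 6: ants at (0,2),(0,4)
  0 0 2 0 1
  0 0 0 0 0
  0 0 0 0 0
  0 0 0 0 0
  0 0 0 0 0

0 0 2 0 1
0 0 0 0 0
0 0 0 0 0
0 0 0 0 0
0 0 0 0 0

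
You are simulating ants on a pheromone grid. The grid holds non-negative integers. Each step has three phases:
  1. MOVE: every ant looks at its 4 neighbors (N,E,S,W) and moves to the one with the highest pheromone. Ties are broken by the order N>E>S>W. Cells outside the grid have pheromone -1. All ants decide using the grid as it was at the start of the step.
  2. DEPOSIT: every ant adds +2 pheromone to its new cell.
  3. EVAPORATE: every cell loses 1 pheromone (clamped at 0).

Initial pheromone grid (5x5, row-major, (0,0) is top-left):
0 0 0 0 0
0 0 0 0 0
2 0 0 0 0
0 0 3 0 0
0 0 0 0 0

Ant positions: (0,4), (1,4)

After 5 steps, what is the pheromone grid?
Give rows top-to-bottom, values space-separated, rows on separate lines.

After step 1: ants at (1,4),(0,4)
  0 0 0 0 1
  0 0 0 0 1
  1 0 0 0 0
  0 0 2 0 0
  0 0 0 0 0
After step 2: ants at (0,4),(1,4)
  0 0 0 0 2
  0 0 0 0 2
  0 0 0 0 0
  0 0 1 0 0
  0 0 0 0 0
After step 3: ants at (1,4),(0,4)
  0 0 0 0 3
  0 0 0 0 3
  0 0 0 0 0
  0 0 0 0 0
  0 0 0 0 0
After step 4: ants at (0,4),(1,4)
  0 0 0 0 4
  0 0 0 0 4
  0 0 0 0 0
  0 0 0 0 0
  0 0 0 0 0
After step 5: ants at (1,4),(0,4)
  0 0 0 0 5
  0 0 0 0 5
  0 0 0 0 0
  0 0 0 0 0
  0 0 0 0 0

0 0 0 0 5
0 0 0 0 5
0 0 0 0 0
0 0 0 0 0
0 0 0 0 0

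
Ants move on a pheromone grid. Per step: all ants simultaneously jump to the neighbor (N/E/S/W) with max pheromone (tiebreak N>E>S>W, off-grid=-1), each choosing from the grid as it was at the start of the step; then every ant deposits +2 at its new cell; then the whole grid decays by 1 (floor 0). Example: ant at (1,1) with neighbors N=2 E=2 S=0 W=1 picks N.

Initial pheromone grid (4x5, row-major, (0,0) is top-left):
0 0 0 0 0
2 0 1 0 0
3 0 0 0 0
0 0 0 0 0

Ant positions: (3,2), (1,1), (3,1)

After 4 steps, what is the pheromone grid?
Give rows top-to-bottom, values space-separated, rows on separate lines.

After step 1: ants at (2,2),(1,0),(2,1)
  0 0 0 0 0
  3 0 0 0 0
  2 1 1 0 0
  0 0 0 0 0
After step 2: ants at (2,1),(2,0),(2,0)
  0 0 0 0 0
  2 0 0 0 0
  5 2 0 0 0
  0 0 0 0 0
After step 3: ants at (2,0),(1,0),(1,0)
  0 0 0 0 0
  5 0 0 0 0
  6 1 0 0 0
  0 0 0 0 0
After step 4: ants at (1,0),(2,0),(2,0)
  0 0 0 0 0
  6 0 0 0 0
  9 0 0 0 0
  0 0 0 0 0

0 0 0 0 0
6 0 0 0 0
9 0 0 0 0
0 0 0 0 0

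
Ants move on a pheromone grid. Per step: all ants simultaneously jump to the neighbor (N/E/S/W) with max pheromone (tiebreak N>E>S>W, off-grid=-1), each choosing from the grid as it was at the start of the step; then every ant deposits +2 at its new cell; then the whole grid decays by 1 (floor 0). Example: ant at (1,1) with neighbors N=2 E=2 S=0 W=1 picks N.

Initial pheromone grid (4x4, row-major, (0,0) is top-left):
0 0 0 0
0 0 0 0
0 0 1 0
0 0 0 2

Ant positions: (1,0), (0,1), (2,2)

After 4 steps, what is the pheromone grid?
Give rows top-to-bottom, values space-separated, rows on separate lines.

After step 1: ants at (0,0),(0,2),(1,2)
  1 0 1 0
  0 0 1 0
  0 0 0 0
  0 0 0 1
After step 2: ants at (0,1),(1,2),(0,2)
  0 1 2 0
  0 0 2 0
  0 0 0 0
  0 0 0 0
After step 3: ants at (0,2),(0,2),(1,2)
  0 0 5 0
  0 0 3 0
  0 0 0 0
  0 0 0 0
After step 4: ants at (1,2),(1,2),(0,2)
  0 0 6 0
  0 0 6 0
  0 0 0 0
  0 0 0 0

0 0 6 0
0 0 6 0
0 0 0 0
0 0 0 0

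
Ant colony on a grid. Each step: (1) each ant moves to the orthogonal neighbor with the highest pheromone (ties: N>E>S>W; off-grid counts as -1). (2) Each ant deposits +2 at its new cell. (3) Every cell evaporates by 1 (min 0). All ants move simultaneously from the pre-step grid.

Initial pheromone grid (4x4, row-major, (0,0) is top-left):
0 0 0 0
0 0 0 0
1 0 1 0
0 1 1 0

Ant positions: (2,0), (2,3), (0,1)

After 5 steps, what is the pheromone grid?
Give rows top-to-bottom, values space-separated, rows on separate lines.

After step 1: ants at (1,0),(2,2),(0,2)
  0 0 1 0
  1 0 0 0
  0 0 2 0
  0 0 0 0
After step 2: ants at (0,0),(1,2),(0,3)
  1 0 0 1
  0 0 1 0
  0 0 1 0
  0 0 0 0
After step 3: ants at (0,1),(2,2),(1,3)
  0 1 0 0
  0 0 0 1
  0 0 2 0
  0 0 0 0
After step 4: ants at (0,2),(1,2),(0,3)
  0 0 1 1
  0 0 1 0
  0 0 1 0
  0 0 0 0
After step 5: ants at (0,3),(0,2),(0,2)
  0 0 4 2
  0 0 0 0
  0 0 0 0
  0 0 0 0

0 0 4 2
0 0 0 0
0 0 0 0
0 0 0 0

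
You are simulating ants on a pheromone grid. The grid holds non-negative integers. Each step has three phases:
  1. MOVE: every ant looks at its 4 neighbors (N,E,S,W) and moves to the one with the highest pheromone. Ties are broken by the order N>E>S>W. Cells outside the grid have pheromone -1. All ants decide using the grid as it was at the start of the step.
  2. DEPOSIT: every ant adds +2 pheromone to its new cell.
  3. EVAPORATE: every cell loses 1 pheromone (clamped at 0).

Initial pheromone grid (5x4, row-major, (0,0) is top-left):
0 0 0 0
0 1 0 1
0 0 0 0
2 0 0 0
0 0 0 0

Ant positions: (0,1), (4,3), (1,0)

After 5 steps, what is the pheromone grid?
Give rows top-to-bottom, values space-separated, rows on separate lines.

After step 1: ants at (1,1),(3,3),(1,1)
  0 0 0 0
  0 4 0 0
  0 0 0 0
  1 0 0 1
  0 0 0 0
After step 2: ants at (0,1),(2,3),(0,1)
  0 3 0 0
  0 3 0 0
  0 0 0 1
  0 0 0 0
  0 0 0 0
After step 3: ants at (1,1),(1,3),(1,1)
  0 2 0 0
  0 6 0 1
  0 0 0 0
  0 0 0 0
  0 0 0 0
After step 4: ants at (0,1),(0,3),(0,1)
  0 5 0 1
  0 5 0 0
  0 0 0 0
  0 0 0 0
  0 0 0 0
After step 5: ants at (1,1),(1,3),(1,1)
  0 4 0 0
  0 8 0 1
  0 0 0 0
  0 0 0 0
  0 0 0 0

0 4 0 0
0 8 0 1
0 0 0 0
0 0 0 0
0 0 0 0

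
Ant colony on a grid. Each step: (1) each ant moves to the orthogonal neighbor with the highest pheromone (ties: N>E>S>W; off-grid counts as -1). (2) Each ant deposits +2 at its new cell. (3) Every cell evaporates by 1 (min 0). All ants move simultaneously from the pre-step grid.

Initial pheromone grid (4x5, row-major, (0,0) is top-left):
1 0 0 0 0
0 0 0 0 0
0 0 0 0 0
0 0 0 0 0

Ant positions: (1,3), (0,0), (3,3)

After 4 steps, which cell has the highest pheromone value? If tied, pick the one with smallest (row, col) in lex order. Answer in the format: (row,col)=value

Answer: (0,4)=5

Derivation:
Step 1: ant0:(1,3)->N->(0,3) | ant1:(0,0)->E->(0,1) | ant2:(3,3)->N->(2,3)
  grid max=1 at (0,1)
Step 2: ant0:(0,3)->E->(0,4) | ant1:(0,1)->E->(0,2) | ant2:(2,3)->N->(1,3)
  grid max=1 at (0,2)
Step 3: ant0:(0,4)->S->(1,4) | ant1:(0,2)->E->(0,3) | ant2:(1,3)->N->(0,3)
  grid max=3 at (0,3)
Step 4: ant0:(1,4)->N->(0,4) | ant1:(0,3)->E->(0,4) | ant2:(0,3)->E->(0,4)
  grid max=5 at (0,4)
Final grid:
  0 0 0 2 5
  0 0 0 0 0
  0 0 0 0 0
  0 0 0 0 0
Max pheromone 5 at (0,4)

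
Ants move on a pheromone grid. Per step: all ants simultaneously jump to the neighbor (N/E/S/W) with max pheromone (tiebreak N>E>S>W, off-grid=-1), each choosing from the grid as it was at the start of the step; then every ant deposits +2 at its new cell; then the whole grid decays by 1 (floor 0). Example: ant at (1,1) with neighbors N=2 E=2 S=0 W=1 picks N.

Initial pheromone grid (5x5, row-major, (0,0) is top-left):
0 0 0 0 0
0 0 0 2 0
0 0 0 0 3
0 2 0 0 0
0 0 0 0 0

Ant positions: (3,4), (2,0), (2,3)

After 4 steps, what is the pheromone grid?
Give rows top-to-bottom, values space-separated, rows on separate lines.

After step 1: ants at (2,4),(1,0),(2,4)
  0 0 0 0 0
  1 0 0 1 0
  0 0 0 0 6
  0 1 0 0 0
  0 0 0 0 0
After step 2: ants at (1,4),(0,0),(1,4)
  1 0 0 0 0
  0 0 0 0 3
  0 0 0 0 5
  0 0 0 0 0
  0 0 0 0 0
After step 3: ants at (2,4),(0,1),(2,4)
  0 1 0 0 0
  0 0 0 0 2
  0 0 0 0 8
  0 0 0 0 0
  0 0 0 0 0
After step 4: ants at (1,4),(0,2),(1,4)
  0 0 1 0 0
  0 0 0 0 5
  0 0 0 0 7
  0 0 0 0 0
  0 0 0 0 0

0 0 1 0 0
0 0 0 0 5
0 0 0 0 7
0 0 0 0 0
0 0 0 0 0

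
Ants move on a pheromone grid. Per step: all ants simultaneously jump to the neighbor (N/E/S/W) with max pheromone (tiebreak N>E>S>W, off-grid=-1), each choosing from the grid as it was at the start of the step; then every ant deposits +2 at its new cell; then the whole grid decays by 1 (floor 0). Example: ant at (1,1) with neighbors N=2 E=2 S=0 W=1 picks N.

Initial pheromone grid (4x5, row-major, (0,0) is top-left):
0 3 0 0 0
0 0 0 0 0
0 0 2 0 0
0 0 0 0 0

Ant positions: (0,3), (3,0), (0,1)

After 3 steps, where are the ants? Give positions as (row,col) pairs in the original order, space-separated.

Step 1: ant0:(0,3)->E->(0,4) | ant1:(3,0)->N->(2,0) | ant2:(0,1)->E->(0,2)
  grid max=2 at (0,1)
Step 2: ant0:(0,4)->S->(1,4) | ant1:(2,0)->N->(1,0) | ant2:(0,2)->W->(0,1)
  grid max=3 at (0,1)
Step 3: ant0:(1,4)->N->(0,4) | ant1:(1,0)->N->(0,0) | ant2:(0,1)->E->(0,2)
  grid max=2 at (0,1)

(0,4) (0,0) (0,2)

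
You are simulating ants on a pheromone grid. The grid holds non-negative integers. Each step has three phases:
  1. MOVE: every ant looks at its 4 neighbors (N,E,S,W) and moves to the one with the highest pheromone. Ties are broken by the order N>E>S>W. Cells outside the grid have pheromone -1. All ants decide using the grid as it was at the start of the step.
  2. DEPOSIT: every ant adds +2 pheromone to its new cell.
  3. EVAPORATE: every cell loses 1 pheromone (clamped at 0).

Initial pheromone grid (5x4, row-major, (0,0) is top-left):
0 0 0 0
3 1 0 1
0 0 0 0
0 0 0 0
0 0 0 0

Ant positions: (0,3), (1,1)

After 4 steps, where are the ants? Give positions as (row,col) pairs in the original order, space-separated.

Step 1: ant0:(0,3)->S->(1,3) | ant1:(1,1)->W->(1,0)
  grid max=4 at (1,0)
Step 2: ant0:(1,3)->N->(0,3) | ant1:(1,0)->N->(0,0)
  grid max=3 at (1,0)
Step 3: ant0:(0,3)->S->(1,3) | ant1:(0,0)->S->(1,0)
  grid max=4 at (1,0)
Step 4: ant0:(1,3)->N->(0,3) | ant1:(1,0)->N->(0,0)
  grid max=3 at (1,0)

(0,3) (0,0)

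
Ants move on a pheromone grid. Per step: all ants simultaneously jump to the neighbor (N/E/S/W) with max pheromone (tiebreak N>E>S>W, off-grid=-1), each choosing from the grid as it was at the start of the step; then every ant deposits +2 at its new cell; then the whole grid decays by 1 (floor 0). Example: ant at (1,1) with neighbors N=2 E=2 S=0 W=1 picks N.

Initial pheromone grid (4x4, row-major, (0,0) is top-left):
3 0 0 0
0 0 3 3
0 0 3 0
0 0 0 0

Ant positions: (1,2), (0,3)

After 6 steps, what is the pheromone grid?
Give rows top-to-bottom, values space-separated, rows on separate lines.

After step 1: ants at (1,3),(1,3)
  2 0 0 0
  0 0 2 6
  0 0 2 0
  0 0 0 0
After step 2: ants at (1,2),(1,2)
  1 0 0 0
  0 0 5 5
  0 0 1 0
  0 0 0 0
After step 3: ants at (1,3),(1,3)
  0 0 0 0
  0 0 4 8
  0 0 0 0
  0 0 0 0
After step 4: ants at (1,2),(1,2)
  0 0 0 0
  0 0 7 7
  0 0 0 0
  0 0 0 0
After step 5: ants at (1,3),(1,3)
  0 0 0 0
  0 0 6 10
  0 0 0 0
  0 0 0 0
After step 6: ants at (1,2),(1,2)
  0 0 0 0
  0 0 9 9
  0 0 0 0
  0 0 0 0

0 0 0 0
0 0 9 9
0 0 0 0
0 0 0 0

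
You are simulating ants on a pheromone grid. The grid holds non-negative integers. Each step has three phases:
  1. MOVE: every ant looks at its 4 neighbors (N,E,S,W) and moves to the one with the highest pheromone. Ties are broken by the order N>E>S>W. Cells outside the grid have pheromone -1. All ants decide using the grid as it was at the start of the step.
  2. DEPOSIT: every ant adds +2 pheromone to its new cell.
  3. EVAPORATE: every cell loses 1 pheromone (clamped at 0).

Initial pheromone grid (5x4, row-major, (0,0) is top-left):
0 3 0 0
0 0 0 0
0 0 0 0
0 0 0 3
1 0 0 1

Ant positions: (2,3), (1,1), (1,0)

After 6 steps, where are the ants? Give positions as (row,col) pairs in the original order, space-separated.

Step 1: ant0:(2,3)->S->(3,3) | ant1:(1,1)->N->(0,1) | ant2:(1,0)->N->(0,0)
  grid max=4 at (0,1)
Step 2: ant0:(3,3)->N->(2,3) | ant1:(0,1)->W->(0,0) | ant2:(0,0)->E->(0,1)
  grid max=5 at (0,1)
Step 3: ant0:(2,3)->S->(3,3) | ant1:(0,0)->E->(0,1) | ant2:(0,1)->W->(0,0)
  grid max=6 at (0,1)
Step 4: ant0:(3,3)->N->(2,3) | ant1:(0,1)->W->(0,0) | ant2:(0,0)->E->(0,1)
  grid max=7 at (0,1)
Step 5: ant0:(2,3)->S->(3,3) | ant1:(0,0)->E->(0,1) | ant2:(0,1)->W->(0,0)
  grid max=8 at (0,1)
Step 6: ant0:(3,3)->N->(2,3) | ant1:(0,1)->W->(0,0) | ant2:(0,0)->E->(0,1)
  grid max=9 at (0,1)

(2,3) (0,0) (0,1)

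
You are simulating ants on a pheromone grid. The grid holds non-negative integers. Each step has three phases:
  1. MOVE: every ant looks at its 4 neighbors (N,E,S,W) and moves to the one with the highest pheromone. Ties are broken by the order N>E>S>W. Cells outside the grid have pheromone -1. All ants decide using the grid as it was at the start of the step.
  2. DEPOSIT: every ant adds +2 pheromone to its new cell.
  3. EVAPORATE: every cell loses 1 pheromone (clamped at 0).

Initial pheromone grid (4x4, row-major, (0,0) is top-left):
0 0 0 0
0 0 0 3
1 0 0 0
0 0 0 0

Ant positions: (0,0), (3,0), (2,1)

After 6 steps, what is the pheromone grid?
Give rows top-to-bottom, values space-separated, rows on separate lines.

After step 1: ants at (0,1),(2,0),(2,0)
  0 1 0 0
  0 0 0 2
  4 0 0 0
  0 0 0 0
After step 2: ants at (0,2),(1,0),(1,0)
  0 0 1 0
  3 0 0 1
  3 0 0 0
  0 0 0 0
After step 3: ants at (0,3),(2,0),(2,0)
  0 0 0 1
  2 0 0 0
  6 0 0 0
  0 0 0 0
After step 4: ants at (1,3),(1,0),(1,0)
  0 0 0 0
  5 0 0 1
  5 0 0 0
  0 0 0 0
After step 5: ants at (0,3),(2,0),(2,0)
  0 0 0 1
  4 0 0 0
  8 0 0 0
  0 0 0 0
After step 6: ants at (1,3),(1,0),(1,0)
  0 0 0 0
  7 0 0 1
  7 0 0 0
  0 0 0 0

0 0 0 0
7 0 0 1
7 0 0 0
0 0 0 0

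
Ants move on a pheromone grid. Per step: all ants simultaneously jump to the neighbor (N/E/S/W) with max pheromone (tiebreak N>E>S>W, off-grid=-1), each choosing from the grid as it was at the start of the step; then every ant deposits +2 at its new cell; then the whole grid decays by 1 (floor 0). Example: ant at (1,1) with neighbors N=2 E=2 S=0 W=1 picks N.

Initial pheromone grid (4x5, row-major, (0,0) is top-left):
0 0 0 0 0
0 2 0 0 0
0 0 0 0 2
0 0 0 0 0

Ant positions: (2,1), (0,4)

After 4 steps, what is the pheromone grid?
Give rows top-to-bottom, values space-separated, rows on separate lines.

After step 1: ants at (1,1),(1,4)
  0 0 0 0 0
  0 3 0 0 1
  0 0 0 0 1
  0 0 0 0 0
After step 2: ants at (0,1),(2,4)
  0 1 0 0 0
  0 2 0 0 0
  0 0 0 0 2
  0 0 0 0 0
After step 3: ants at (1,1),(1,4)
  0 0 0 0 0
  0 3 0 0 1
  0 0 0 0 1
  0 0 0 0 0
After step 4: ants at (0,1),(2,4)
  0 1 0 0 0
  0 2 0 0 0
  0 0 0 0 2
  0 0 0 0 0

0 1 0 0 0
0 2 0 0 0
0 0 0 0 2
0 0 0 0 0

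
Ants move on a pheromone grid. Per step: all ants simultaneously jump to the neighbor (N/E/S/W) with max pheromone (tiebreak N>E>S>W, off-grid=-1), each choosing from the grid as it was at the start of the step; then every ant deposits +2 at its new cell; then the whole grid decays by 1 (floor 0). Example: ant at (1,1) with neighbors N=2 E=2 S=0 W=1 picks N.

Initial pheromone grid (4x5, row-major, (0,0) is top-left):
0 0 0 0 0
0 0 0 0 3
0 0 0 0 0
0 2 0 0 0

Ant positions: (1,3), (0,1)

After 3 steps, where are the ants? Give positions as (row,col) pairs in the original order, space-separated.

Step 1: ant0:(1,3)->E->(1,4) | ant1:(0,1)->E->(0,2)
  grid max=4 at (1,4)
Step 2: ant0:(1,4)->N->(0,4) | ant1:(0,2)->E->(0,3)
  grid max=3 at (1,4)
Step 3: ant0:(0,4)->S->(1,4) | ant1:(0,3)->E->(0,4)
  grid max=4 at (1,4)

(1,4) (0,4)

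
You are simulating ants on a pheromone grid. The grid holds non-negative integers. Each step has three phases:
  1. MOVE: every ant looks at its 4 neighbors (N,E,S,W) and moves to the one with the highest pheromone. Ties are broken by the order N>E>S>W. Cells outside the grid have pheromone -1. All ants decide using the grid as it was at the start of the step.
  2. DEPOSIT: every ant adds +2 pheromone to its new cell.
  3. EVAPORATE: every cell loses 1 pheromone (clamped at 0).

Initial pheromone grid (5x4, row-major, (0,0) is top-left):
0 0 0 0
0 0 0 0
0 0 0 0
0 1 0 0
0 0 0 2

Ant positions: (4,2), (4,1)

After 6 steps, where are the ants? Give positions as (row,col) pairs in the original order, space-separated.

Step 1: ant0:(4,2)->E->(4,3) | ant1:(4,1)->N->(3,1)
  grid max=3 at (4,3)
Step 2: ant0:(4,3)->N->(3,3) | ant1:(3,1)->N->(2,1)
  grid max=2 at (4,3)
Step 3: ant0:(3,3)->S->(4,3) | ant1:(2,1)->S->(3,1)
  grid max=3 at (4,3)
Step 4: ant0:(4,3)->N->(3,3) | ant1:(3,1)->N->(2,1)
  grid max=2 at (4,3)
Step 5: ant0:(3,3)->S->(4,3) | ant1:(2,1)->S->(3,1)
  grid max=3 at (4,3)
Step 6: ant0:(4,3)->N->(3,3) | ant1:(3,1)->N->(2,1)
  grid max=2 at (4,3)

(3,3) (2,1)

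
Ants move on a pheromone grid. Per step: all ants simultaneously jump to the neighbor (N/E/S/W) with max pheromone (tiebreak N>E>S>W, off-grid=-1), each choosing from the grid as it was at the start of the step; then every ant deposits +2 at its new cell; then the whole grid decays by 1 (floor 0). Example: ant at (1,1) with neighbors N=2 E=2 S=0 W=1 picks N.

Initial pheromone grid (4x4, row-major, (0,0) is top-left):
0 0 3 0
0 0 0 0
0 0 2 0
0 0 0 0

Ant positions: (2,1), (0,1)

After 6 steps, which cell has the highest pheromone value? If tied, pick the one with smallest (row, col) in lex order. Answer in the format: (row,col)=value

Step 1: ant0:(2,1)->E->(2,2) | ant1:(0,1)->E->(0,2)
  grid max=4 at (0,2)
Step 2: ant0:(2,2)->N->(1,2) | ant1:(0,2)->E->(0,3)
  grid max=3 at (0,2)
Step 3: ant0:(1,2)->N->(0,2) | ant1:(0,3)->W->(0,2)
  grid max=6 at (0,2)
Step 4: ant0:(0,2)->E->(0,3) | ant1:(0,2)->E->(0,3)
  grid max=5 at (0,2)
Step 5: ant0:(0,3)->W->(0,2) | ant1:(0,3)->W->(0,2)
  grid max=8 at (0,2)
Step 6: ant0:(0,2)->E->(0,3) | ant1:(0,2)->E->(0,3)
  grid max=7 at (0,2)
Final grid:
  0 0 7 5
  0 0 0 0
  0 0 0 0
  0 0 0 0
Max pheromone 7 at (0,2)

Answer: (0,2)=7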